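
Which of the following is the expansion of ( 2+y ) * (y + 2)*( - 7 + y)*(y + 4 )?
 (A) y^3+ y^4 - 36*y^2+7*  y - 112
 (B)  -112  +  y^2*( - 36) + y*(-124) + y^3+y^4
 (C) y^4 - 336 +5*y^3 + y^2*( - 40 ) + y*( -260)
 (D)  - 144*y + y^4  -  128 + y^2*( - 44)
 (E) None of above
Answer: B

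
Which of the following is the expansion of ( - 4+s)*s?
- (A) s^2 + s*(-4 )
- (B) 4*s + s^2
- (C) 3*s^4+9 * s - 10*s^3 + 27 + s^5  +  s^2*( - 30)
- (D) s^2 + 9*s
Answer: A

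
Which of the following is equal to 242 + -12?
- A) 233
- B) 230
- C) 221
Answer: B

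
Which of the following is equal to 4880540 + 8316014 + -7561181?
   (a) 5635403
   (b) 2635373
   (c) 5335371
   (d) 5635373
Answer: d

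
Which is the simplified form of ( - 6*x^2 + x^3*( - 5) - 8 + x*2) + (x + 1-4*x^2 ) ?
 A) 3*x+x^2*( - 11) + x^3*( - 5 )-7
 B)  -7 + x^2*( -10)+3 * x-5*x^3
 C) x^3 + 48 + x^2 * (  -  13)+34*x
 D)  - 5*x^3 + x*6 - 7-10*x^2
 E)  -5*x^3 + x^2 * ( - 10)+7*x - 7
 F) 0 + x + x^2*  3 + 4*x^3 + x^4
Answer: B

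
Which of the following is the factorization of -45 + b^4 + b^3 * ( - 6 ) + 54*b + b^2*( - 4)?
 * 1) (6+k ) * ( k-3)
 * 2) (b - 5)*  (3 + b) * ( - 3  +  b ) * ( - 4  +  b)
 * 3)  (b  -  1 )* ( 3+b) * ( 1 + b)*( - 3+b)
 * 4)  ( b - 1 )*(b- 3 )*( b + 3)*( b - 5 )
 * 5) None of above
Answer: 4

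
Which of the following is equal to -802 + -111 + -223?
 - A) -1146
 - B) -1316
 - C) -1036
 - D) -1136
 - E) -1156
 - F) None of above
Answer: D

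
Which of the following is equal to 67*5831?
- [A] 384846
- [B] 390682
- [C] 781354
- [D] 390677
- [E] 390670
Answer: D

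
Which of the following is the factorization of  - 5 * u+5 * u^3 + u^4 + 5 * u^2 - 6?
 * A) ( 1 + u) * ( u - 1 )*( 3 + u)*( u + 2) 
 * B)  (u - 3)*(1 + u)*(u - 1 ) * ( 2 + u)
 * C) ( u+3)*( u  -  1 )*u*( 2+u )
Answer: A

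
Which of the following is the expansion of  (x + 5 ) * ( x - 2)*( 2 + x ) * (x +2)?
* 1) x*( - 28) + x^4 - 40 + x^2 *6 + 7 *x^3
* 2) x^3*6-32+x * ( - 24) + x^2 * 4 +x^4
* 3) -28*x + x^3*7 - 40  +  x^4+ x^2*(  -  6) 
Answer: 1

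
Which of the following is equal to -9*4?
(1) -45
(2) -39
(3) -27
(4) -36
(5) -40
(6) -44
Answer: 4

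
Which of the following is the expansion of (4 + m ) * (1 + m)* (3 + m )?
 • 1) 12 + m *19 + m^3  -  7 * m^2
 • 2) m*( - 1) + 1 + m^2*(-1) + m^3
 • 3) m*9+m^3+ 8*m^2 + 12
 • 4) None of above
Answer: 4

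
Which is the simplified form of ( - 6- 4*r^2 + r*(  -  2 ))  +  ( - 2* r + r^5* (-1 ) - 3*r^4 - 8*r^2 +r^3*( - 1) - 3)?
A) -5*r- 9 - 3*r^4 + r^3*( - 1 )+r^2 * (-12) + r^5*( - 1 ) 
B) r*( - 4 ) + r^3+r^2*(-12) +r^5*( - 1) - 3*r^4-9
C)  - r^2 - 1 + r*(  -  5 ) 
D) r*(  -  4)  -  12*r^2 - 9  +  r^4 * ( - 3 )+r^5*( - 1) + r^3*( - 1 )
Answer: D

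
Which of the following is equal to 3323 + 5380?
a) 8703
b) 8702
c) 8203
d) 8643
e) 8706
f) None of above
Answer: a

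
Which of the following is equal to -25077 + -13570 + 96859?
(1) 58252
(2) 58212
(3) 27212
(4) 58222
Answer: 2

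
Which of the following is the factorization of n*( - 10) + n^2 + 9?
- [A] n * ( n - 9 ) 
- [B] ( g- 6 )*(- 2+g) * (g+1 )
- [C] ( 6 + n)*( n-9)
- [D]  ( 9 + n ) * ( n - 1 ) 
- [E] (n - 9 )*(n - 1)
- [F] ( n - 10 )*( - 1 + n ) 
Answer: E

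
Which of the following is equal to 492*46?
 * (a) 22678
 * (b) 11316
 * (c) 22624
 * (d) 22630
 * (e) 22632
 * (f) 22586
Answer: e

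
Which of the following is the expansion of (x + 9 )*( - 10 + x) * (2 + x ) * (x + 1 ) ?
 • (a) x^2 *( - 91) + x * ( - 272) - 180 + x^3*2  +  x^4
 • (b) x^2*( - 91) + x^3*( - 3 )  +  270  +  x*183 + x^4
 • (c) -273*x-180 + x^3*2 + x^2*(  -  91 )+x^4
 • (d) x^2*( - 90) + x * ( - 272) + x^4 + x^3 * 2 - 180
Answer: a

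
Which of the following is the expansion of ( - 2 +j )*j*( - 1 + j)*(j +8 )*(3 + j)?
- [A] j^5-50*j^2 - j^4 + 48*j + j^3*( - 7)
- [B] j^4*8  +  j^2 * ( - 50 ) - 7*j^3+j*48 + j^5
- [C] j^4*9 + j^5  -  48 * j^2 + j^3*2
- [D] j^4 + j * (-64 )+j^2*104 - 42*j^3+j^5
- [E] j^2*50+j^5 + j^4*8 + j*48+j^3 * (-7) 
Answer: B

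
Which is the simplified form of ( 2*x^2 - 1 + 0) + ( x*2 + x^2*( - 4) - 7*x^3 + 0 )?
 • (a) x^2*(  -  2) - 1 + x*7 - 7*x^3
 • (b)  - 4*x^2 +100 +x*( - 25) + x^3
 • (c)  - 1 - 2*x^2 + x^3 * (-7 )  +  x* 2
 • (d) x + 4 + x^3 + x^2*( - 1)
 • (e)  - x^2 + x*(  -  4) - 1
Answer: c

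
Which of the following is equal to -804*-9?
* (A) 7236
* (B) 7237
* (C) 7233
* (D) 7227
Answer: A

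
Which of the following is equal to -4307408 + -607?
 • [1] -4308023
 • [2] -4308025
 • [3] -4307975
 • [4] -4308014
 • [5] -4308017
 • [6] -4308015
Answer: 6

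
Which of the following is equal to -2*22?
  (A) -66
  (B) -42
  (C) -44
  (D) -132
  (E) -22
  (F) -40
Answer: C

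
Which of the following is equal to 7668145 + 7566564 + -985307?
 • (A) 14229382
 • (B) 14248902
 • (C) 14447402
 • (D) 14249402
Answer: D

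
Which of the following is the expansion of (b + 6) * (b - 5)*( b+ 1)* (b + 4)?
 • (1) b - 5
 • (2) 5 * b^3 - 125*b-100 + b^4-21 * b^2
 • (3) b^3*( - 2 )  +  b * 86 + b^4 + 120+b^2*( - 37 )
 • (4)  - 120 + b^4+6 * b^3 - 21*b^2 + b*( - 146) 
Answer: 4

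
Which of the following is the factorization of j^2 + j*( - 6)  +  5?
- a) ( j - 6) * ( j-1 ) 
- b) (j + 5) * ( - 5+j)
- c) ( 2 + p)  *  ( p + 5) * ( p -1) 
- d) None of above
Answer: d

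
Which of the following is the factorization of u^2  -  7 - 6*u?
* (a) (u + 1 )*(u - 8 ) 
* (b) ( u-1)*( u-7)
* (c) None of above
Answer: c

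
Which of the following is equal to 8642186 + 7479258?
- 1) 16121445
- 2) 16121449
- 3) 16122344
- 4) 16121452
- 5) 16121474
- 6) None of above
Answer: 6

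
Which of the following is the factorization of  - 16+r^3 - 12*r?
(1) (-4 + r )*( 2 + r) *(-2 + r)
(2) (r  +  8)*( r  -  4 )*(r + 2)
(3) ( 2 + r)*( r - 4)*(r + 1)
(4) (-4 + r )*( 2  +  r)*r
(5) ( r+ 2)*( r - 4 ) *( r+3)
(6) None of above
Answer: 6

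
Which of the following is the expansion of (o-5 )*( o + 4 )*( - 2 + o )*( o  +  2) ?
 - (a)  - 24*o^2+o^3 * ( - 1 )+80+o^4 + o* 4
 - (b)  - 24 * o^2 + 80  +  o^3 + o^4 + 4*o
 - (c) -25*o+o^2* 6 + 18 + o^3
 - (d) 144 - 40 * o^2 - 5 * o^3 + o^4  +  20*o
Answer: a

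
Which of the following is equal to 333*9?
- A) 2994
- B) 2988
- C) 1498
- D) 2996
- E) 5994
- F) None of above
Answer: F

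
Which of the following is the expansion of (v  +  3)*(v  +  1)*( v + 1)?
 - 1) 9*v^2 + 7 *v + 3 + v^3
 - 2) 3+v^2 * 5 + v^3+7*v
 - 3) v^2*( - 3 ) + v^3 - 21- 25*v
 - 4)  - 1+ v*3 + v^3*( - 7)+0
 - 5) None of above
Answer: 2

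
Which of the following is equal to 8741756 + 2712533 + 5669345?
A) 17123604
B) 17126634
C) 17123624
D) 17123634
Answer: D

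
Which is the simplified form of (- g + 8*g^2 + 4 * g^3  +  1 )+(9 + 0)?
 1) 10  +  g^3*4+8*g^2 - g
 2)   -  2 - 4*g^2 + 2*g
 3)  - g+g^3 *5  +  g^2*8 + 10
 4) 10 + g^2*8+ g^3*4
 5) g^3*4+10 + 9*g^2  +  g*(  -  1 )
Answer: 1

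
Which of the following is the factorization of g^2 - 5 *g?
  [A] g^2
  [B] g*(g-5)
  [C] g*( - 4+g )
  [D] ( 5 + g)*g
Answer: B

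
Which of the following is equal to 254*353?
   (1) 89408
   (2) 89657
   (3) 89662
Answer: 3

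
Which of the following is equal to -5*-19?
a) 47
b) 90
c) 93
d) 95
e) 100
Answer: d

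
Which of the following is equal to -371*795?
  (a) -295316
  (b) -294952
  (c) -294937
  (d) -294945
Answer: d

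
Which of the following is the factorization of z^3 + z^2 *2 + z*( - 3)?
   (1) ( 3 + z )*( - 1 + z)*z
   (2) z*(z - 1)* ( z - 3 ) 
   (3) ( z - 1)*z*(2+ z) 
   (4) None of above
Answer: 1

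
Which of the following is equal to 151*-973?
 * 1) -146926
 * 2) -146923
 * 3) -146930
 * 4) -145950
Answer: 2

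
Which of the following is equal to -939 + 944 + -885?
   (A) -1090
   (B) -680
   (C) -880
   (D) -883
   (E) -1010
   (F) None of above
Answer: C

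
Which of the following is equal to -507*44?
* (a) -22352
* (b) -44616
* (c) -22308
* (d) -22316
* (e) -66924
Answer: c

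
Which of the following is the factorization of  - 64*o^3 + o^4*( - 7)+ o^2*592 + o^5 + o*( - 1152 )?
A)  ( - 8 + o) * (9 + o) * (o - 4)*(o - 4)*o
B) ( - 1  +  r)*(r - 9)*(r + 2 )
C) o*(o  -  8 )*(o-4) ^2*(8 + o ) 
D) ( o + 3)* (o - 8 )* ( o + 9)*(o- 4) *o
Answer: A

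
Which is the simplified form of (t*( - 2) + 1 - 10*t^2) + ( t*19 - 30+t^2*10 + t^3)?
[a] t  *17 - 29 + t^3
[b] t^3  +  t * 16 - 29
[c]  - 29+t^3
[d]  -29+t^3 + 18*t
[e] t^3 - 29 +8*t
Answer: a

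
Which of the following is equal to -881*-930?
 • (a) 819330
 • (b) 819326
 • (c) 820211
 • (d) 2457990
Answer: a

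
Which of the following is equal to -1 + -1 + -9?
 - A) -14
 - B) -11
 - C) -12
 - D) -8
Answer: B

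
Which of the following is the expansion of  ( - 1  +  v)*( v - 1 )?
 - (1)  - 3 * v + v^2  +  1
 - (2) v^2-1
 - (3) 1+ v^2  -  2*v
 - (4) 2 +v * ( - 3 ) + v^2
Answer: 3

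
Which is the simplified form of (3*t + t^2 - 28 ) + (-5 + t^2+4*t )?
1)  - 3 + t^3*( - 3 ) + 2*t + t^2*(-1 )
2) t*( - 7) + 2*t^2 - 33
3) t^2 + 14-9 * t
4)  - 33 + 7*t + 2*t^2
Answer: 4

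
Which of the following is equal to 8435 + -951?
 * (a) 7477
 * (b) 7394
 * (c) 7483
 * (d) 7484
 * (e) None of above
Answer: d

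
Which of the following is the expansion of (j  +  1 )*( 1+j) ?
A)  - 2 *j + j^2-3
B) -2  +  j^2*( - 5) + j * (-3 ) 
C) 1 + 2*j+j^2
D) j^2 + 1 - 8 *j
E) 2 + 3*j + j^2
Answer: C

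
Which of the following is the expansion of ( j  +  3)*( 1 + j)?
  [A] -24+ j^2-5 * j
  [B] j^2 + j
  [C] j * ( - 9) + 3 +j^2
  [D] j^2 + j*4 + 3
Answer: D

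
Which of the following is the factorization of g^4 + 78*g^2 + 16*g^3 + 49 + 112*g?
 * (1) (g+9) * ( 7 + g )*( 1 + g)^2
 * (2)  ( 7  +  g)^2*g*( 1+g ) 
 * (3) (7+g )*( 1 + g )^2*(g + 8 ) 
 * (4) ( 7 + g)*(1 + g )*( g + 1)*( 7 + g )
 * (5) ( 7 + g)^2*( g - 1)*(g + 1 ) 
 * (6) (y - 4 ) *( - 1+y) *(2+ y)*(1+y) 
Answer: 4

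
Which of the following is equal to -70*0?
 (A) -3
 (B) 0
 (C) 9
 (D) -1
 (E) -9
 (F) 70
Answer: B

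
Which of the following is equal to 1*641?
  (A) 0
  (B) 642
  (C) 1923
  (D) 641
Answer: D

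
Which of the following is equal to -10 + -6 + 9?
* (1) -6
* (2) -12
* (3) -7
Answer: 3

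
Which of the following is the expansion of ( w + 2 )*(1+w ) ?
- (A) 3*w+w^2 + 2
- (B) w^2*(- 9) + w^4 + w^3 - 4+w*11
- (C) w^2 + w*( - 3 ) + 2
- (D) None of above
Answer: A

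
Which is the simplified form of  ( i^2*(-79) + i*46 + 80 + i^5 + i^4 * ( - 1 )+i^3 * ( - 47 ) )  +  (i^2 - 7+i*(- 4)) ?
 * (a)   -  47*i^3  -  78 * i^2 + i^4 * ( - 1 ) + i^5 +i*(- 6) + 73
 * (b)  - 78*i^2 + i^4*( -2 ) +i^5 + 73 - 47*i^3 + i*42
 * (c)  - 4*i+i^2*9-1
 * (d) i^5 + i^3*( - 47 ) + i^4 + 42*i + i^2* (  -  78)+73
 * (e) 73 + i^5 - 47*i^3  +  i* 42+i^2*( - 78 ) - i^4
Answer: e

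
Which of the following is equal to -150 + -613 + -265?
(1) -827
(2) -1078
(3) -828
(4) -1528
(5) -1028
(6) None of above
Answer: 5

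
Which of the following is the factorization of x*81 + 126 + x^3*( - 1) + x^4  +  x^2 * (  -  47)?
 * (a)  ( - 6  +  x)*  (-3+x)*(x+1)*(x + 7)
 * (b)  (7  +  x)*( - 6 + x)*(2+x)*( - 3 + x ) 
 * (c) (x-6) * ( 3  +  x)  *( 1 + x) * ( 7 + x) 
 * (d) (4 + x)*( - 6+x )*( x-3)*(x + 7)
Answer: a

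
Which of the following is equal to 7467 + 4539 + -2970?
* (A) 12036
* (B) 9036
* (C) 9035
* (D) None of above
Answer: B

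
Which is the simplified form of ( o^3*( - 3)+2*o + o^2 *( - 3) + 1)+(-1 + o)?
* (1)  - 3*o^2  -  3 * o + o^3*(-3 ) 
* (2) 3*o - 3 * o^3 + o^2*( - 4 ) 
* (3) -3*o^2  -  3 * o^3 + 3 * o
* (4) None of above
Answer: 3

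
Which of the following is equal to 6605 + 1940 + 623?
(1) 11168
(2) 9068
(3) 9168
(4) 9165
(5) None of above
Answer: 3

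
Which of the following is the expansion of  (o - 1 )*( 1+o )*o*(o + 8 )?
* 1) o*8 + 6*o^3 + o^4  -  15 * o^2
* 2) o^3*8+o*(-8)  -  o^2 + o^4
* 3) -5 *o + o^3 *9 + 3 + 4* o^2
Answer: 2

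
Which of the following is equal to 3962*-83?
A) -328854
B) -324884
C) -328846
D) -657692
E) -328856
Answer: C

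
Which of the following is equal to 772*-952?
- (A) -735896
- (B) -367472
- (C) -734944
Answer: C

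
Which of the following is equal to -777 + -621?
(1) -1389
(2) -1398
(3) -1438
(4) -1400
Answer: 2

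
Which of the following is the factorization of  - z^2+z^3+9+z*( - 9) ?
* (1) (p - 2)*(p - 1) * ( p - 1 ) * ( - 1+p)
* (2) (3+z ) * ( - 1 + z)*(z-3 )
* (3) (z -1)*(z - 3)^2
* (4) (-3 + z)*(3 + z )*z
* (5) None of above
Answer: 2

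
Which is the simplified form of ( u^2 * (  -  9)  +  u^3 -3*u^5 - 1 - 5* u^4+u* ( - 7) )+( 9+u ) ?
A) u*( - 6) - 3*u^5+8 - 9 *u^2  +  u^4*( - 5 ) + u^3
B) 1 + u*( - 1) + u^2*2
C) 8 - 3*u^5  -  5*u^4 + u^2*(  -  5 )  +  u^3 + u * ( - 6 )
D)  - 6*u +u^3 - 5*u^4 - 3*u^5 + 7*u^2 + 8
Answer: A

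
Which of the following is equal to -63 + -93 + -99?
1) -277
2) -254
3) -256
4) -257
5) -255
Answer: 5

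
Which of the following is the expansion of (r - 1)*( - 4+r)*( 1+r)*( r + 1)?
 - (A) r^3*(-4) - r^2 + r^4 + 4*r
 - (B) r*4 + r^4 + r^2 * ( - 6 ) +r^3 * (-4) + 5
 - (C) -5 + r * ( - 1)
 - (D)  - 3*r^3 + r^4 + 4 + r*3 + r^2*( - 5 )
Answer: D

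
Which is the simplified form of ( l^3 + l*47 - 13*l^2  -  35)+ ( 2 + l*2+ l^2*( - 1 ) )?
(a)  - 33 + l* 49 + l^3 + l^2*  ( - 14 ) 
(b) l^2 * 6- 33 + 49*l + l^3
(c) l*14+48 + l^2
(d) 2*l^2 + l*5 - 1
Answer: a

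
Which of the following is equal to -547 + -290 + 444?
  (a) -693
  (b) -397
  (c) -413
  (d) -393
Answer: d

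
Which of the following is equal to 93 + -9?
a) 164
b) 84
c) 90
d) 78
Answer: b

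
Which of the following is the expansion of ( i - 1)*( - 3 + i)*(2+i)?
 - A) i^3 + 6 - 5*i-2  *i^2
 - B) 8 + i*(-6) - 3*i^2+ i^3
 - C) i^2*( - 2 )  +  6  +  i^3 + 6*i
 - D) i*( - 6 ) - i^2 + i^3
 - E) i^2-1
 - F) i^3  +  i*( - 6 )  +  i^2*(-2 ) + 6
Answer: A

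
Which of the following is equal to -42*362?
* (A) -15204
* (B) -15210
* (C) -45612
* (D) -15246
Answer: A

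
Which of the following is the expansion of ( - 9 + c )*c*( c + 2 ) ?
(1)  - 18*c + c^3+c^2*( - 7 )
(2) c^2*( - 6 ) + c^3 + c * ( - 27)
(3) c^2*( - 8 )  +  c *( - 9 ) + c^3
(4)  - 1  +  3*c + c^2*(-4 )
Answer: 1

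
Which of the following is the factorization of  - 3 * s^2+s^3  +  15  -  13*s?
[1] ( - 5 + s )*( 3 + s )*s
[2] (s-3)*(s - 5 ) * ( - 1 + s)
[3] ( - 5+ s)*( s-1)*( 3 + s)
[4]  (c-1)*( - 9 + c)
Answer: 3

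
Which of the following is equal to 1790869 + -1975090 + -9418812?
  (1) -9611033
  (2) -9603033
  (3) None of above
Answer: 2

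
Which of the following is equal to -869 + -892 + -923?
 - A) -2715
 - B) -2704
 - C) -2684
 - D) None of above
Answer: C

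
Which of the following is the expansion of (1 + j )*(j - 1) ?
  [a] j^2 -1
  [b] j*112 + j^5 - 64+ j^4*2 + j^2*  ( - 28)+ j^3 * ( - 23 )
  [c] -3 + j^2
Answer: a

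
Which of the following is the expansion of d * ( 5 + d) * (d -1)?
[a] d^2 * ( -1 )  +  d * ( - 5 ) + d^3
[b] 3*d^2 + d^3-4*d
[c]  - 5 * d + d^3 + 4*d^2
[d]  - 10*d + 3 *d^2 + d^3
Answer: c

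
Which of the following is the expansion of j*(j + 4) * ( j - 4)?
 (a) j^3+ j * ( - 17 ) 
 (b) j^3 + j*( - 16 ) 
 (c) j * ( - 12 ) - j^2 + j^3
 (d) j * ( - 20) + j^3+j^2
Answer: b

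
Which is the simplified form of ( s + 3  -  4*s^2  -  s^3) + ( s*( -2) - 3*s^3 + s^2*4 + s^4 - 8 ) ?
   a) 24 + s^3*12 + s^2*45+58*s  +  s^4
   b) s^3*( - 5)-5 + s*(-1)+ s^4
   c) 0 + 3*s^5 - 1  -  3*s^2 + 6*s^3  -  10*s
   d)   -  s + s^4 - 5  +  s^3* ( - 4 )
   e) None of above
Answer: d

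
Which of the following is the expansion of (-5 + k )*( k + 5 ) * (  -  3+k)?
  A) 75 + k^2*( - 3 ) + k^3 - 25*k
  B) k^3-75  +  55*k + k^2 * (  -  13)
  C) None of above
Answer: A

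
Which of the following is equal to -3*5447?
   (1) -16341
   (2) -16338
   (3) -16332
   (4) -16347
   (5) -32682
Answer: 1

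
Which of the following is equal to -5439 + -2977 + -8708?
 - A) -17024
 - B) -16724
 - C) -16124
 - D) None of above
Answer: D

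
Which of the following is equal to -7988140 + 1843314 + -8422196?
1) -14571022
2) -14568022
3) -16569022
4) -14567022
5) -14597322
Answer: 4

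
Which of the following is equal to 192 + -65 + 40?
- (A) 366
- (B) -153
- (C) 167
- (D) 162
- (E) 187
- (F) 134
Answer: C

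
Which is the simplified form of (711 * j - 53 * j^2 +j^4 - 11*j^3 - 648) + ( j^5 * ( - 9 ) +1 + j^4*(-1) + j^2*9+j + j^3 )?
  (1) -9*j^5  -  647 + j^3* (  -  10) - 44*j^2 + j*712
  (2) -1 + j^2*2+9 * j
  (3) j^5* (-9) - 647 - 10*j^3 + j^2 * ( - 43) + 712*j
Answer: 1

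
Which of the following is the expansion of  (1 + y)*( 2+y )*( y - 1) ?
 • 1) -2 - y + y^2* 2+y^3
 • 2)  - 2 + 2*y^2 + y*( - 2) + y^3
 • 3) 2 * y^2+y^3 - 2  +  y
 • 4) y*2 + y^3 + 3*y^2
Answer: 1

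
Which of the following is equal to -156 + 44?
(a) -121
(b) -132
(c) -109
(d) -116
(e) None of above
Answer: e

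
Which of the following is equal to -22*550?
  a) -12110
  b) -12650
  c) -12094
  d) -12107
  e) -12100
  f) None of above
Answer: e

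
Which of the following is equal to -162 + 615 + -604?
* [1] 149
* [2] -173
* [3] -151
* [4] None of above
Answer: 3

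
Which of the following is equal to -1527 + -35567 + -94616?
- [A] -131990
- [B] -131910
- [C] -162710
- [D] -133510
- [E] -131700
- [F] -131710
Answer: F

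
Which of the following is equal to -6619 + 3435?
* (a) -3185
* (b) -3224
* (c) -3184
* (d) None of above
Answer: c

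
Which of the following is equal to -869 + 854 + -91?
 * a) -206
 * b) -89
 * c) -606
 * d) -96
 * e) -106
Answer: e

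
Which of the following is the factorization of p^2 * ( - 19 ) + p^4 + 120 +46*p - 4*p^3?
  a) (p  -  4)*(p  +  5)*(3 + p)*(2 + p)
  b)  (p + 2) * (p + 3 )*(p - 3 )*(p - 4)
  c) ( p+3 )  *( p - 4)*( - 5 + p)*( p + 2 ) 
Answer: c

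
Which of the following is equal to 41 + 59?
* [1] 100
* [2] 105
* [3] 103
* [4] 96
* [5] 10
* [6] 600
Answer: 1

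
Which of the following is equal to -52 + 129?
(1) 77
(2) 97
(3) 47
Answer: 1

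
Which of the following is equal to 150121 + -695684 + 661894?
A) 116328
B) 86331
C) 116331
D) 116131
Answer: C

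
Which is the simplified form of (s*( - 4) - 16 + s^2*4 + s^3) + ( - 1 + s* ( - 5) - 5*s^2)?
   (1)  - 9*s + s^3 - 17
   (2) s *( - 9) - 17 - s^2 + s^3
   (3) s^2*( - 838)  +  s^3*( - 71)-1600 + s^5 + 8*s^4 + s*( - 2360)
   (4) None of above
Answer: 2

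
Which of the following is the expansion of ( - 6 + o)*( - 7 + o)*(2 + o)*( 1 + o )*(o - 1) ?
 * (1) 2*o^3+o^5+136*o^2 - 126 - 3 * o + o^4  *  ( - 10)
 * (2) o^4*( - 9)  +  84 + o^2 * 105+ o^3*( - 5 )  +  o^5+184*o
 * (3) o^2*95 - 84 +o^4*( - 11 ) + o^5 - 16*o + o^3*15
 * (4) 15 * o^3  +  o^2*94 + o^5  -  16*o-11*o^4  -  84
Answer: 3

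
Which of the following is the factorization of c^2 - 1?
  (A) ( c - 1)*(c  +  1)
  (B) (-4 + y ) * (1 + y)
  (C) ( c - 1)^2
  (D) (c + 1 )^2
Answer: A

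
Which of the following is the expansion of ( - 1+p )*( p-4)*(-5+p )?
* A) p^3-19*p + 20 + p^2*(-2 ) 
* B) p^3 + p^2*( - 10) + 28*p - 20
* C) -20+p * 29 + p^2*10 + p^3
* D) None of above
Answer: D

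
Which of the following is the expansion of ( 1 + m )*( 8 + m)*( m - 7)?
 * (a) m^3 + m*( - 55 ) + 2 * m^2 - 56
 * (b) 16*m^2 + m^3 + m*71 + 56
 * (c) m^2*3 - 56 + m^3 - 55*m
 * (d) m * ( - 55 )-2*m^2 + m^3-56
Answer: a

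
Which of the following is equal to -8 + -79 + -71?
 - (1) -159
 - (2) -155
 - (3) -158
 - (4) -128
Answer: 3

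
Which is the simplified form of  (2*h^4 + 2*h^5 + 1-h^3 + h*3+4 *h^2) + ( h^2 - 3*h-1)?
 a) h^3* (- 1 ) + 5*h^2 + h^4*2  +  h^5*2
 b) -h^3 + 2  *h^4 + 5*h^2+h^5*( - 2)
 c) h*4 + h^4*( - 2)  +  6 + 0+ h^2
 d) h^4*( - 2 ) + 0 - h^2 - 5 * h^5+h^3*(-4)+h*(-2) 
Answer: a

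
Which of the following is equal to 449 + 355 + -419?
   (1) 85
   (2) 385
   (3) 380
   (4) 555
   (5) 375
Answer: 2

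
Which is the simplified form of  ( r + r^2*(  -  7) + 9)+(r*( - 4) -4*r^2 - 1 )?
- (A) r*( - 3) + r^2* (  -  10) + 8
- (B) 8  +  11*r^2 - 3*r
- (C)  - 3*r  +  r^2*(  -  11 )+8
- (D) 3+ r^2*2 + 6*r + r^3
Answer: C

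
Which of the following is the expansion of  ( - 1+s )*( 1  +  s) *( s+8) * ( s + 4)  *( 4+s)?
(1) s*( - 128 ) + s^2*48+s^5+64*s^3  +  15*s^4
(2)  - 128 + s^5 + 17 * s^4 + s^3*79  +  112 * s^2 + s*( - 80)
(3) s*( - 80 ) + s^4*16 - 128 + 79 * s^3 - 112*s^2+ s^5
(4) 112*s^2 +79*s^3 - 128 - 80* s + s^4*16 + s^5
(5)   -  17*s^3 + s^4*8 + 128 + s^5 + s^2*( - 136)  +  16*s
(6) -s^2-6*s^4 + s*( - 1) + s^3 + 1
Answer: 4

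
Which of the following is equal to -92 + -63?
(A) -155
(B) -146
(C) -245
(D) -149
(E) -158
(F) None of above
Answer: A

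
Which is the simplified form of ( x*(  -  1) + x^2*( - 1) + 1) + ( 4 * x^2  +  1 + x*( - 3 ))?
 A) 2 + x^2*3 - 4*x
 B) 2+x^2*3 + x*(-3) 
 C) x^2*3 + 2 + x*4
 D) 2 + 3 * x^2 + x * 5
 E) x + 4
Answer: A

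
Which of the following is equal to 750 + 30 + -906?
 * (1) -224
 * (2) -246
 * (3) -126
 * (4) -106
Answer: 3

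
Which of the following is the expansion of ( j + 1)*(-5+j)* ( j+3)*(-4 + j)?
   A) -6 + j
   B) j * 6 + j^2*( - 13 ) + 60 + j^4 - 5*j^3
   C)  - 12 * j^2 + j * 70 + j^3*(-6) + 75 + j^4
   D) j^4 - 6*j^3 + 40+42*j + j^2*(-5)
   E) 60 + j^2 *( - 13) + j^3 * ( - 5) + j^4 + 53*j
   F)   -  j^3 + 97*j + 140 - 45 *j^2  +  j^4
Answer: E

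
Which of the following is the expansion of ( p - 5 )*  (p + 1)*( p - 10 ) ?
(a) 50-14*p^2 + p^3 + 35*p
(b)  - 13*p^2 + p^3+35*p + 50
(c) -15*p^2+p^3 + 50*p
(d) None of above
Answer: a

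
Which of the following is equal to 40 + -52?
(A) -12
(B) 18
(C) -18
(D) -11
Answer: A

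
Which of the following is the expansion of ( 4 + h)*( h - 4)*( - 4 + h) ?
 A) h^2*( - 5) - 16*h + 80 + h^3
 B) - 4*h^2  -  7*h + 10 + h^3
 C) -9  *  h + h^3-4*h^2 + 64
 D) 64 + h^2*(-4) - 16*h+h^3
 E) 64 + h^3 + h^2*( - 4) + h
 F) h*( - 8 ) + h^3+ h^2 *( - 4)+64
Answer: D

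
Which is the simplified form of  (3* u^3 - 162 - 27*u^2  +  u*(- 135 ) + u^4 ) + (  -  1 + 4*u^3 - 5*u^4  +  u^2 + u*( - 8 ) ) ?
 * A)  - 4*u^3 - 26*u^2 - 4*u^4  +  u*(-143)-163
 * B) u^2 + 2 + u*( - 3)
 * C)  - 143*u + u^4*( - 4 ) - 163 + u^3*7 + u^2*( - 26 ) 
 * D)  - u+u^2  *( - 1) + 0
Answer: C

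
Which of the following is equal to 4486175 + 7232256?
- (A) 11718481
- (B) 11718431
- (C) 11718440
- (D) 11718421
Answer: B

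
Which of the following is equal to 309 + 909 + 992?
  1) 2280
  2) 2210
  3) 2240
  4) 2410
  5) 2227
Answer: 2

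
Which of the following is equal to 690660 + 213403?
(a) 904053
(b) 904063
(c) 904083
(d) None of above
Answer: b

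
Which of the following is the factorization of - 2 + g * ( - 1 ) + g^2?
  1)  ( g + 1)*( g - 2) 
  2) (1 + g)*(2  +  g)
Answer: 1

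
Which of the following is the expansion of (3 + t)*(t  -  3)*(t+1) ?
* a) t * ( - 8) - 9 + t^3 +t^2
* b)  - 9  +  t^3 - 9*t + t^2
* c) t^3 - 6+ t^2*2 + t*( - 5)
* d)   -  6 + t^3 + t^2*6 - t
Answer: b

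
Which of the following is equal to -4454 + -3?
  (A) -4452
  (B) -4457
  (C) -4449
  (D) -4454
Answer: B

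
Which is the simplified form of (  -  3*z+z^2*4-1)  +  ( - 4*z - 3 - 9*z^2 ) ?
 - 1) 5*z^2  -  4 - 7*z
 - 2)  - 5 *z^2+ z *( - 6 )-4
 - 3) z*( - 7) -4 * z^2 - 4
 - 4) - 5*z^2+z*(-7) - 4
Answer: 4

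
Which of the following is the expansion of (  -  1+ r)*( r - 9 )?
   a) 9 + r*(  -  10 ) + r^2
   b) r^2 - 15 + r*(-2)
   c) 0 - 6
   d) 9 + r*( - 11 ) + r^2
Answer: a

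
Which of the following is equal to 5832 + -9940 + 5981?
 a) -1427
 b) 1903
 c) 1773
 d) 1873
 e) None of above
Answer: d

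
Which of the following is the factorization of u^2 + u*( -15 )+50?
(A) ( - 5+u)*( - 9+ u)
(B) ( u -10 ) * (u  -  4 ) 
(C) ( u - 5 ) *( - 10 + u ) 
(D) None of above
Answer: C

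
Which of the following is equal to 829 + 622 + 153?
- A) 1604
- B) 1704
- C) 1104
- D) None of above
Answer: A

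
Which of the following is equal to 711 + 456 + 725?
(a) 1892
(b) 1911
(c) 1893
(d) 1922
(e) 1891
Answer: a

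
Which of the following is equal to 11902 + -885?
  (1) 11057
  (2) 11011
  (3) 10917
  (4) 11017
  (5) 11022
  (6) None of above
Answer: 4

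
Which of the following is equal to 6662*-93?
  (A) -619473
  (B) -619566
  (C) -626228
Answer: B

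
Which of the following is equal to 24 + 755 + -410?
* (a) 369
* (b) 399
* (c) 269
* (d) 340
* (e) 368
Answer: a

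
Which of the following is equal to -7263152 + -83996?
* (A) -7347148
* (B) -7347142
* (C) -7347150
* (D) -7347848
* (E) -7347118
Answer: A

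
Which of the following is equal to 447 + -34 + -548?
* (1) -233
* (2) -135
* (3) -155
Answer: 2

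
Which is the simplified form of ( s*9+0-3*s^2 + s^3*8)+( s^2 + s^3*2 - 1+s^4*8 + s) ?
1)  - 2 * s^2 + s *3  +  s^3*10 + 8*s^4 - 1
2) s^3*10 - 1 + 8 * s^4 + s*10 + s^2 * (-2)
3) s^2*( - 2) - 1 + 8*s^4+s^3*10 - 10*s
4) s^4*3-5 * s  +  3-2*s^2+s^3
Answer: 2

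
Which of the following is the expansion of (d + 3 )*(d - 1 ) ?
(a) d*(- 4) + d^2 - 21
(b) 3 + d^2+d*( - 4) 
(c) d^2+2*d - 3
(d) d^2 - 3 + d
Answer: c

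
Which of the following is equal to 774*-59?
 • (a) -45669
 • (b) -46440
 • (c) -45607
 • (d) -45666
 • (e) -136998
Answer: d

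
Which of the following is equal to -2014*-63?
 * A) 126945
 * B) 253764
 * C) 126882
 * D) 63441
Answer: C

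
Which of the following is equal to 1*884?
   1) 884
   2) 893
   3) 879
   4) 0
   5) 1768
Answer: 1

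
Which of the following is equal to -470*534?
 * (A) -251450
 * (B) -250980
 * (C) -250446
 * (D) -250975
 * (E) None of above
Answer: B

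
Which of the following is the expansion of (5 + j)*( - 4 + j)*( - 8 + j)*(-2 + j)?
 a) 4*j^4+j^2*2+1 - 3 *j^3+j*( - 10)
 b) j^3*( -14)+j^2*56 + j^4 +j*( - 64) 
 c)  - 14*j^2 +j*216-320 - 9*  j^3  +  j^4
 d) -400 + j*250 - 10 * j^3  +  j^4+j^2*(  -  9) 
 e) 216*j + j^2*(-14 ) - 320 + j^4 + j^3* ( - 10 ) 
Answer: c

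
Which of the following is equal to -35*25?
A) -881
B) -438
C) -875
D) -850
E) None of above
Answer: C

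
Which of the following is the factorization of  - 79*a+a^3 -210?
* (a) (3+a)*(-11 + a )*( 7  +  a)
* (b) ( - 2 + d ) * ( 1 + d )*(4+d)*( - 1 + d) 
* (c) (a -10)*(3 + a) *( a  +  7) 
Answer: c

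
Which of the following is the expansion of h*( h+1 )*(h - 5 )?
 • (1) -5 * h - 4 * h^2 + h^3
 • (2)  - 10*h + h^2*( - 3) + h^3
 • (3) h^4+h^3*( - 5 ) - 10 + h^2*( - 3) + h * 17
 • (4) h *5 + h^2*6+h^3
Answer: 1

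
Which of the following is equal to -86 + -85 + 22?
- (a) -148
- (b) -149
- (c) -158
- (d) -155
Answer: b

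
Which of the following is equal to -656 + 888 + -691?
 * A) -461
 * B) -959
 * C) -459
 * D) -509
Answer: C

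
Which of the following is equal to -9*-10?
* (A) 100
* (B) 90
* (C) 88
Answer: B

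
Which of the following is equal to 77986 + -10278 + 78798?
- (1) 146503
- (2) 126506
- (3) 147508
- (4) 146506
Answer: 4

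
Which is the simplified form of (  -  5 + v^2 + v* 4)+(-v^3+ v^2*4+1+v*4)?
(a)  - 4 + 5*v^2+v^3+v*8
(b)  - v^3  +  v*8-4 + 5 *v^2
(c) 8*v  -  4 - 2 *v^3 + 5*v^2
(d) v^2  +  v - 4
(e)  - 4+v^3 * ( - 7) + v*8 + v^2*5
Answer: b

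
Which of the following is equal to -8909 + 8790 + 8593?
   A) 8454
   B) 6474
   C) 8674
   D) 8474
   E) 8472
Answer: D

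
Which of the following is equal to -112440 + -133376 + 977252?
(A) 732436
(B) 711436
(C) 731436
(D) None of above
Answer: C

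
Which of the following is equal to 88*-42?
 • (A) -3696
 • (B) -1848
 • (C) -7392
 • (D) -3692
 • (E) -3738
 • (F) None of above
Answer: A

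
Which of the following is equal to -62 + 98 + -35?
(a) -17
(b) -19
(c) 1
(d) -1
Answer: c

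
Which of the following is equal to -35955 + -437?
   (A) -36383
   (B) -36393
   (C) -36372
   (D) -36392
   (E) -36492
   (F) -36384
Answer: D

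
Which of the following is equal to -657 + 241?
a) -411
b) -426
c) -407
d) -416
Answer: d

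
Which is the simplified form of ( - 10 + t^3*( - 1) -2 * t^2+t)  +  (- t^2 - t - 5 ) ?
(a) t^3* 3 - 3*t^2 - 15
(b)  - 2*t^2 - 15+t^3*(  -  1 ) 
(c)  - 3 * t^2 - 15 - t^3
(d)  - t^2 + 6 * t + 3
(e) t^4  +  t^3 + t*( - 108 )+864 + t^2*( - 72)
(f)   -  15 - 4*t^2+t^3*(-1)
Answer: c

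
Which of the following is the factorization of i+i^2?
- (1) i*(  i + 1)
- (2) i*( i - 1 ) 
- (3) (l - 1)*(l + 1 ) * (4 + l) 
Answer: 1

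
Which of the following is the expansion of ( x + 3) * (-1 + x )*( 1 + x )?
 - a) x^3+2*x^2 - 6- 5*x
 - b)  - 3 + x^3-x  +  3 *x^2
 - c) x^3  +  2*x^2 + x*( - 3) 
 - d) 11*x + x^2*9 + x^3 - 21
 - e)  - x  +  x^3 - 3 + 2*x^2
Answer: b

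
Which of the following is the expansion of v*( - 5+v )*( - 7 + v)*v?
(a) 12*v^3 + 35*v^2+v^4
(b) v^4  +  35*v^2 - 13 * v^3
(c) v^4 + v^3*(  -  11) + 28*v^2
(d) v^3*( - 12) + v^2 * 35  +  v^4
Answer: d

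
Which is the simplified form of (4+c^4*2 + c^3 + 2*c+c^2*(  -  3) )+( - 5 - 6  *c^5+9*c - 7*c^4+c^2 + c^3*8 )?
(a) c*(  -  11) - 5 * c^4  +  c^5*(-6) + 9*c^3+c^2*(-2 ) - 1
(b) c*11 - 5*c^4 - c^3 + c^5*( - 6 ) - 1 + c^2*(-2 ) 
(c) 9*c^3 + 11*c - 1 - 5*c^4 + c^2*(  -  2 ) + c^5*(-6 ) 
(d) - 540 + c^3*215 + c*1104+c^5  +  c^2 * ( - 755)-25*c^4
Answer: c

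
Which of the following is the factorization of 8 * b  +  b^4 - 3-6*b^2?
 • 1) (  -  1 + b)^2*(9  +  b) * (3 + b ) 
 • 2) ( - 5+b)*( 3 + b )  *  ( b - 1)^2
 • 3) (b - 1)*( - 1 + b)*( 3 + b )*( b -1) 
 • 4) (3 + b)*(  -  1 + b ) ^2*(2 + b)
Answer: 3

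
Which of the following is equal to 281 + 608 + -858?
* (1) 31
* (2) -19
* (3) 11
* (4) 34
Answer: 1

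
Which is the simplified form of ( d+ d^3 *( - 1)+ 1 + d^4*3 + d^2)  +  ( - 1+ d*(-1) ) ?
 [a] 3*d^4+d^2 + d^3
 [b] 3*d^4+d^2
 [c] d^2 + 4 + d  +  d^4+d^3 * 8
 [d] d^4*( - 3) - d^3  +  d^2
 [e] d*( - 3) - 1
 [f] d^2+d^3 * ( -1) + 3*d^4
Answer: f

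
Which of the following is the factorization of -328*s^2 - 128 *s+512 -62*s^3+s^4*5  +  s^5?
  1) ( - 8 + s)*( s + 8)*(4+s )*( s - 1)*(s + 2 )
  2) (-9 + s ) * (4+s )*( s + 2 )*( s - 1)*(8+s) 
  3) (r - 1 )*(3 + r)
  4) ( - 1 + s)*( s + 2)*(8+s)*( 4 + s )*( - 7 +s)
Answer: 1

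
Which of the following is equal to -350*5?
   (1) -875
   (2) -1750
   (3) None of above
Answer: 2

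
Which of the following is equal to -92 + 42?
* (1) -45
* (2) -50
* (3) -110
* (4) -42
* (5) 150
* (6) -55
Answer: 2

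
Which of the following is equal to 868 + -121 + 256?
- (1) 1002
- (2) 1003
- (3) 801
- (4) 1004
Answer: 2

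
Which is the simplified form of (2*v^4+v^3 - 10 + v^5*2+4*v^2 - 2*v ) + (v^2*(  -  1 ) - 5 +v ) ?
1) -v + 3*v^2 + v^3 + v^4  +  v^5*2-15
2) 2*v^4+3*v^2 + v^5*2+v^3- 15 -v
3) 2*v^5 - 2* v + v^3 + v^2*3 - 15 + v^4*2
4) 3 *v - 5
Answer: 2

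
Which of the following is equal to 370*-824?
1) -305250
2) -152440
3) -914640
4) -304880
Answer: 4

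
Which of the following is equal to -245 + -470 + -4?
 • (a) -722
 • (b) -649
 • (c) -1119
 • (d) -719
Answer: d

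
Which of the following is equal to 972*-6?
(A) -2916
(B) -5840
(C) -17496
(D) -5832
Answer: D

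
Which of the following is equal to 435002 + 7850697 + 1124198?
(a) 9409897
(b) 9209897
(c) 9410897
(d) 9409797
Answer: a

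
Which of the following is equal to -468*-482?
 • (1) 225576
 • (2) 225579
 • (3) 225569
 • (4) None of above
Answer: 1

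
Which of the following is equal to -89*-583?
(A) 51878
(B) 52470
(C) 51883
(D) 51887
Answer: D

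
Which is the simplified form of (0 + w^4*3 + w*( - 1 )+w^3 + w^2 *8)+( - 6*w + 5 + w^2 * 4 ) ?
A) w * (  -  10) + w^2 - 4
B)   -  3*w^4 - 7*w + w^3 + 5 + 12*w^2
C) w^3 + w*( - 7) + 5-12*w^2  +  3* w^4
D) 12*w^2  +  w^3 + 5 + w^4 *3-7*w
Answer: D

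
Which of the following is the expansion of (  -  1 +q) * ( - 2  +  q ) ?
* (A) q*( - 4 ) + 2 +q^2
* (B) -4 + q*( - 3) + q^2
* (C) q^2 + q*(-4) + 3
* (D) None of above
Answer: D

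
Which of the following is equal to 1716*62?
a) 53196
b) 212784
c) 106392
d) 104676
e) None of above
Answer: c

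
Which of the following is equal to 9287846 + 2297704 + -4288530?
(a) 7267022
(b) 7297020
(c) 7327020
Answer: b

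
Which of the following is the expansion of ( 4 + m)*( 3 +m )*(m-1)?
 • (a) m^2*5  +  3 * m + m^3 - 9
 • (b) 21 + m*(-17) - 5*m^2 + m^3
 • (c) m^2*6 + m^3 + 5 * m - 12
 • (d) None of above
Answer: c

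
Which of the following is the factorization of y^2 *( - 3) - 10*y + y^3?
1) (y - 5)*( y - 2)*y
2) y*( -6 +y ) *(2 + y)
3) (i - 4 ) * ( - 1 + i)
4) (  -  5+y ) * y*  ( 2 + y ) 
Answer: 4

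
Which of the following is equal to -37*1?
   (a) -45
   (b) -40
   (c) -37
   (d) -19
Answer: c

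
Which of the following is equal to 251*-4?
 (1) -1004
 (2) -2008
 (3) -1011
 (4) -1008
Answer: 1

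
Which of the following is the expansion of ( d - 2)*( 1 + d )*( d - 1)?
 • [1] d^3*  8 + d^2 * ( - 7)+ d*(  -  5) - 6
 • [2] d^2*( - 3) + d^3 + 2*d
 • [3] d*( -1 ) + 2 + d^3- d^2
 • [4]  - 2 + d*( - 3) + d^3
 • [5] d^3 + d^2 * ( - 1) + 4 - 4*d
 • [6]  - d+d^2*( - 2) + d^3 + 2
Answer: 6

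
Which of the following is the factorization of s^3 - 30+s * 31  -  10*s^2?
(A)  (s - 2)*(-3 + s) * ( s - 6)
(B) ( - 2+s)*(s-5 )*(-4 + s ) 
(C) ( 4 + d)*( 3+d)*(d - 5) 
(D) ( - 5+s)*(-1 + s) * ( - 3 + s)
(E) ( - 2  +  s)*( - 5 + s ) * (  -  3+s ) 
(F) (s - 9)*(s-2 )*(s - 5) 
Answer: E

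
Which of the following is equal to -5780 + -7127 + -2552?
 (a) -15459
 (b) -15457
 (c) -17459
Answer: a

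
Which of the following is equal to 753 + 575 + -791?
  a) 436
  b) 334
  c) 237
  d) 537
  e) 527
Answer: d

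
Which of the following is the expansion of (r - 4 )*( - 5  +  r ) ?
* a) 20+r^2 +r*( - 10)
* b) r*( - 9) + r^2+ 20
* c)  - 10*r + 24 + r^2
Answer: b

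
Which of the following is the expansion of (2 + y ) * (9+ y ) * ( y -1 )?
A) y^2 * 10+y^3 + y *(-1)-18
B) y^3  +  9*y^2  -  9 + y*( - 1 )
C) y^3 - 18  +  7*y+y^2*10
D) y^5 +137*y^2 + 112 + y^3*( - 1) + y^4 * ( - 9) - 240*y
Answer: C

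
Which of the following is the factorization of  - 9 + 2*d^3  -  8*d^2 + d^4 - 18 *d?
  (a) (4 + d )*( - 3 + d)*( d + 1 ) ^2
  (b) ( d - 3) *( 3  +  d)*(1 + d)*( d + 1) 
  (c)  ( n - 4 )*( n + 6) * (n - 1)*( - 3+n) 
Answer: b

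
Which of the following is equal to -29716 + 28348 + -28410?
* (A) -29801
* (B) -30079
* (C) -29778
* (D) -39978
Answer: C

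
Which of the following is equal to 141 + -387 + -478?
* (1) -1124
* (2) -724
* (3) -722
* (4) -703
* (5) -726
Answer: 2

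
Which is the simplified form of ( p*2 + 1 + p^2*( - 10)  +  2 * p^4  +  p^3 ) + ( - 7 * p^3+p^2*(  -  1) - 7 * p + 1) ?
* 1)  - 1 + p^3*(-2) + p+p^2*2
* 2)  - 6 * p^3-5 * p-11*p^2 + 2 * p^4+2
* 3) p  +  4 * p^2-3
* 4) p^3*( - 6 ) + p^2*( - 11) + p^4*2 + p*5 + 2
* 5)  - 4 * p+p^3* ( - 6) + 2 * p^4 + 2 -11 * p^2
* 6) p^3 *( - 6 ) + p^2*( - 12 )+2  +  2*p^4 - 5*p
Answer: 2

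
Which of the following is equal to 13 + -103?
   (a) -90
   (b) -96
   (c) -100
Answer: a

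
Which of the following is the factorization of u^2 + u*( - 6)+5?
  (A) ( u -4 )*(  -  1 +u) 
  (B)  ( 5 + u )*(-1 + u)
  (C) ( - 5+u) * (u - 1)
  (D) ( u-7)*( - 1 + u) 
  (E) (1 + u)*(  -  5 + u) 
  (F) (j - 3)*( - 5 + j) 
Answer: C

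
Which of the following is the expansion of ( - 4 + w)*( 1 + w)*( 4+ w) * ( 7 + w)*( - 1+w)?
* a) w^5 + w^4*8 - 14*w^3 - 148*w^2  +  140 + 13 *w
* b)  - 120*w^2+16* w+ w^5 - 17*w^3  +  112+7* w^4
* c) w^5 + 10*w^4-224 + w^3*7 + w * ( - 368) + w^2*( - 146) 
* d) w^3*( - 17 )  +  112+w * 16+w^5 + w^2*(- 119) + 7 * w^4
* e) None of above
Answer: d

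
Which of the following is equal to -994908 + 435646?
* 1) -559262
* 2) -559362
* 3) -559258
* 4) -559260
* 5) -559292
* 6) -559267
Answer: 1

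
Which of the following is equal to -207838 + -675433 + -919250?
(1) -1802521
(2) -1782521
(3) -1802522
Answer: 1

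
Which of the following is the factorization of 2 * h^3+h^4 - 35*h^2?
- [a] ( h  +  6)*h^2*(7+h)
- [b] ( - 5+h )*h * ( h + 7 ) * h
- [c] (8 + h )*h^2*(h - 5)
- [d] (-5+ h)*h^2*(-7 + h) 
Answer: b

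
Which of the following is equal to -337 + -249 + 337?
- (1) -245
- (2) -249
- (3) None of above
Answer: 2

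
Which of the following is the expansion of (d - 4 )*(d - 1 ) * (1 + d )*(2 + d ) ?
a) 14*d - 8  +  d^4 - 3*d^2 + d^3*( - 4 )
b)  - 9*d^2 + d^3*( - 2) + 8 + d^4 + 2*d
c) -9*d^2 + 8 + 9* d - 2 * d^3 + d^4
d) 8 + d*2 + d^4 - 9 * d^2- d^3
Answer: b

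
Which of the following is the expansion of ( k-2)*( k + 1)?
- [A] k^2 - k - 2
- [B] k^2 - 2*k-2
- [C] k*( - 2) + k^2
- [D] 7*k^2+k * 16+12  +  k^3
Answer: A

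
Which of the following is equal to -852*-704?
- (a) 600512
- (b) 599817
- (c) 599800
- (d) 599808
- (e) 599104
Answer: d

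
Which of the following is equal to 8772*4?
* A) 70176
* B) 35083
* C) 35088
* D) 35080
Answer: C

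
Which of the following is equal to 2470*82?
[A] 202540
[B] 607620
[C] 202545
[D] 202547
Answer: A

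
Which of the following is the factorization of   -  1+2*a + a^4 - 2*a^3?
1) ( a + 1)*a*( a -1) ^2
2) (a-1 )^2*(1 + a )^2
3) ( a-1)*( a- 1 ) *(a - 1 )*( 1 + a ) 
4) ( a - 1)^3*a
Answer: 3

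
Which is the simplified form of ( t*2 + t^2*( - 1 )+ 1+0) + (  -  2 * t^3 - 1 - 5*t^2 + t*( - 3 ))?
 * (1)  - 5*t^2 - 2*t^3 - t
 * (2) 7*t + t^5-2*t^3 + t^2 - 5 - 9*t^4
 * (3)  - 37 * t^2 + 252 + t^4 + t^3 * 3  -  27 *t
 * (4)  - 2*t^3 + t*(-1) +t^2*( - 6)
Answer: 4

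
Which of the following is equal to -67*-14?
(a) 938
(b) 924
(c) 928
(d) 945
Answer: a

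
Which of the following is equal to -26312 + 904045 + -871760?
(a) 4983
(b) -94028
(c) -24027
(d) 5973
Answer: d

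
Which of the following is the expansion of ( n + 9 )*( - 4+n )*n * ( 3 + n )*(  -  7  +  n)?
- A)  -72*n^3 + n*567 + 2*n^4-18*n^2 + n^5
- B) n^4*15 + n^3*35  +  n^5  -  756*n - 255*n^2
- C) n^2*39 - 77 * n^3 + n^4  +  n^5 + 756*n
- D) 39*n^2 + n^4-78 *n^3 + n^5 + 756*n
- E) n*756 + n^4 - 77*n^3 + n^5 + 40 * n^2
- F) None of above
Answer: C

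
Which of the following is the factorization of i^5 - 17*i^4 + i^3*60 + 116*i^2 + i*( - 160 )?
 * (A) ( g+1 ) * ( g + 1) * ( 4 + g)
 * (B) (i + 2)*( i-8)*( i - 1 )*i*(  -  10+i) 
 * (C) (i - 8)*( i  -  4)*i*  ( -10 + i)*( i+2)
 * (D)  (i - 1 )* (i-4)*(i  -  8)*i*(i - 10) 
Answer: B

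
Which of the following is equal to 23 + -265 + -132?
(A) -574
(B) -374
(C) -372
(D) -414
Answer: B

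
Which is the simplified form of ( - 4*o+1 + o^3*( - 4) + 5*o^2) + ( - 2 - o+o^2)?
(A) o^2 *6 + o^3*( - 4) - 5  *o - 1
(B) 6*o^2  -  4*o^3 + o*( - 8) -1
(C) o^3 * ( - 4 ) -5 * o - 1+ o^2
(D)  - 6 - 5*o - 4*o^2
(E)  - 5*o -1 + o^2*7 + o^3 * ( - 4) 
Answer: A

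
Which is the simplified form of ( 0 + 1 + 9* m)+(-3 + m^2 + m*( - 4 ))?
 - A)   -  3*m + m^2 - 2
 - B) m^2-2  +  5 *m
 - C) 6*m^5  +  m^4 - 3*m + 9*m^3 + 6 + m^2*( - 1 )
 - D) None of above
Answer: B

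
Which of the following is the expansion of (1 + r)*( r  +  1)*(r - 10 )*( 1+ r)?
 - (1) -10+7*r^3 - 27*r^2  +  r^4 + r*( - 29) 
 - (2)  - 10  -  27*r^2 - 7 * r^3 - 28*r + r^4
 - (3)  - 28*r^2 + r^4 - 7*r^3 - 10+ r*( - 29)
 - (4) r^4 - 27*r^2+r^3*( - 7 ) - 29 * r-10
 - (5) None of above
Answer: 4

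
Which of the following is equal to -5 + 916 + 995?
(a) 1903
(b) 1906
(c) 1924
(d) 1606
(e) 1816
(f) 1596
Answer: b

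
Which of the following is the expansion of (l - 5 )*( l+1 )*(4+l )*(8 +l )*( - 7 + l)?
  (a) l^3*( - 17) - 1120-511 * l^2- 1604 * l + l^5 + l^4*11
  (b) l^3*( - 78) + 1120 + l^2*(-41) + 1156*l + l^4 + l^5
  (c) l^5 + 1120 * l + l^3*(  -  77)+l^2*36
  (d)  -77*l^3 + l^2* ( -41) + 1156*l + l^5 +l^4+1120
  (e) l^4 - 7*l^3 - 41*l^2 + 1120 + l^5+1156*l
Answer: d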